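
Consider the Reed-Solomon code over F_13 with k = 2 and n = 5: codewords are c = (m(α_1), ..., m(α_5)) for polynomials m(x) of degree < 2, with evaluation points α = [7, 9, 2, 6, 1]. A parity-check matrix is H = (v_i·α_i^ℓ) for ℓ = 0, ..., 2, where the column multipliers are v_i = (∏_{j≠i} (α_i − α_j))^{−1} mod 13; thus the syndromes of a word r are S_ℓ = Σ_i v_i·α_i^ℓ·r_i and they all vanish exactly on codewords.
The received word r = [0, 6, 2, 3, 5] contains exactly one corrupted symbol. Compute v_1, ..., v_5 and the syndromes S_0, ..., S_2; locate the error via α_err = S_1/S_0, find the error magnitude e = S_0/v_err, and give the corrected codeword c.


S = (7, 11, 8), error at position 2, error magnitude e = 12, c = [0, 7, 2, 3, 5].

Step 1: column multipliers v_i = (∏_{j≠i}(α_i − α_j))^{−1} mod 13.
  i = 1 (α = 7): (7−9)(7−2)(7−6)(7−1) = (−2)·5·1·6 = −60 ≡ 5, so v_1 = 5^{−1} = 8 (mod 13).
  i = 2 (α = 9): (9−7)(9−2)(9−6)(9−1) = 2·7·3·8 = 336 ≡ 11, so v_2 = 11^{−1} = 6 (mod 13).
  i = 3 (α = 2): (2−7)(2−9)(2−6)(2−1) = (−5)·(−7)·(−4)·1 = −140 ≡ 3, so v_3 = 3^{−1} = 9 (mod 13).
  i = 4 (α = 6): (6−7)(6−9)(6−2)(6−1) = (−1)·(−3)·4·5 = 60 ≡ 8, so v_4 = 8^{−1} = 5 (mod 13).
  i = 5 (α = 1): (1−7)(1−9)(1−2)(1−6) = (−6)·(−8)·(−1)·(−5) = 240 ≡ 6, so v_5 = 6^{−1} = 11 (mod 13).
  v = [8, 6, 9, 5, 11].
Step 2: syndromes of r = [0, 6, 2, 3, 5] (all sums mod 13).
  S_0 = Σ v_i r_i = 8·0 + 6·6 + 9·2 + 5·3 + 11·5 = 124 ≡ 7.
  S_1 = Σ v_i α_i r_i = 8·7·0 + 6·9·6 + 9·2·2 + 5·6·3 + 11·1·5 = 505 ≡ 11.
  α_i^2 mod 13 = [10, 3, 4, 10, 1].
  S_2 = Σ v_i α_i^2 r_i = 8·10·0 + 6·3·6 + 9·4·2 + 5·10·3 + 11·1·5 = 385 ≡ 8.
  S = (7, 11, 8) ≠ 0, so r is not a codeword (an error is present).
Step 3: locate the error. For a single error e at position i, S_ℓ = v_i·e·α_i^ℓ, so α_err = S_1/S_0.
  S_0^{−1} = 7^{−1} = 2 (mod 13), so α_err = 11·2 = 22 ≡ 9 = α_2. Error position i = 2.
  Consistency check: S_2/S_1 = 8·6 = 48 ≡ 9 = α_err ✓ (single-error assumption holds).
Step 4: error magnitude e = S_0/v_2 = S_0·∏_{j≠2}(α_2 − α_j) = 7·11 = 77 ≡ 12 (mod 13).
Step 5: correct position 2: c_2 = r_2 − e = 6 − 12 ≡ 7 (mod 13). Hence c = [0, 7, 2, 3, 5].
  Check: interpolating c through the α_i gives m(x) = 8 + 10·x (degree < 2) with m(α_i) = c_i for every i, so c is indeed a codeword.


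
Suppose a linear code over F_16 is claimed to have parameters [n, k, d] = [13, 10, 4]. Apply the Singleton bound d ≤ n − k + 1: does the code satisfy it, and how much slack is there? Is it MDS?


Singleton RHS = n − k + 1 = 4, slack = 0, bound satisfied, MDS.

Singleton bound: d ≤ n − k + 1.
Here n = 13, k = 10, so n − k + 1 = 4.
Given d = 4, check d ≤ 4: YES.
Slack = (n − k + 1) − d = 0.
The code is MDS (slack = 0).
Description: the claimed parameters are [13, 10, 4]_16; such a code would be MDS (meets Singleton bound).


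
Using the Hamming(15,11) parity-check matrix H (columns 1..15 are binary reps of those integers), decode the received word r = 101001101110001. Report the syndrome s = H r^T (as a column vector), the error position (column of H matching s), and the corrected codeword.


s = (0, 1, 0, 0)^T, error position = 4, corrected codeword c = 101101101110001

Compute s = H r^T mod 2 one row at a time:
  s_1 = 0 + 1 + 1 + 1 + 0 + 0 + 0 + 1 = 4 ≡ 0 (mod 2).
  s_2 = 0 + 0 + 1 + 1 + 0 + 0 + 0 + 1 = 3 ≡ 1 (mod 2).
  s_3 = 0 + 1 + 1 + 1 + 1 + 1 + 0 + 1 = 6 ≡ 0 (mod 2).
  s_4 = 1 + 1 + 0 + 1 + 1 + 1 + 0 + 1 = 6 ≡ 0 (mod 2).
s = (0, 1, 0, 0)^T — this equals column 4 of H (binary 0100), so error is at position 4.
Correct: flip bit 4 of r = 101001101110001 to get c = 101101101110001.


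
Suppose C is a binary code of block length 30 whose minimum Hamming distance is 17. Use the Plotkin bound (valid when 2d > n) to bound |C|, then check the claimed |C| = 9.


Plotkin bound M ≤ 8; given |C| = 9 > bound (violated).

Check applicability: 2d = 34, n = 30.
2d − n = 4 > 0, so Plotkin applies.
Compute d/(2d−n) = 17/4 ≈ 4.2500.
⌊d/(2d−n)⌋ = 4.
Plotkin bound: M ≤ 2·4 = 8.
Given |C| = 9, check: VIOLATED.
This |C| is above the Plotkin bound, so no binary code with n = 30, d = 17 and 9 codewords exists.


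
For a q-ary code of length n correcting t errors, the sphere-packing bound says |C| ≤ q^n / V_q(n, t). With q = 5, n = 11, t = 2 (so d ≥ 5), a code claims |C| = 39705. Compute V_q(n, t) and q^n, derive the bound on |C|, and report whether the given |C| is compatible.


V_q(n, t) = 925, q^n = 48828125, Hamming bound = 52787, |C| = 39705 ≤ bound (satisfied).

Step 1: Compute V_q(n, t) = Σ_{j=0}^2 C(n, j) (q−1)^j.
  j = 0: C(11,0)·(4)^0 = 1·1 = 1.
  j = 1: C(11,1)·(4)^1 = 11·4 = 44.
  j = 2: C(11,2)·(4)^2 = 55·16 = 880.
  V_q(n, t) = 1 + 44 + 880 = 925.
Step 2: q^n = 5^11 = 48828125.
Step 3: Hamming bound ⌊q^n / V_q(n,t)⌋ = ⌊48828125/925⌋ = 52787.
Step 4: Compare |C| = 39705 to 52787: satisfied.
The claimed |C| lies below the Hamming bound.


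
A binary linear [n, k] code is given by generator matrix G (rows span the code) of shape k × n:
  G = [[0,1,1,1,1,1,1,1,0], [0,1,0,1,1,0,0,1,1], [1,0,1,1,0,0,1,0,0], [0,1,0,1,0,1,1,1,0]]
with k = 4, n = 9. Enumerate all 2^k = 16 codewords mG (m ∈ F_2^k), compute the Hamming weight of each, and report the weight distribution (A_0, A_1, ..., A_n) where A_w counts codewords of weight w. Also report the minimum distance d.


Weight distribution: A_0 = 1, A_2 = 1, A_4 = 5, A_5 = 6, A_6 = 1, A_7 = 2. Minimum distance d = 2.

Enumerate all 2^4 = 16 messages m ∈ F_2^4.
For each, compute codeword c = mG in F_2^9, then tally its weight.
  m = 0000 → c = 000000000, weight = 0.
  m = 1000 → c = 011111110, weight = 7.
  m = 0100 → c = 010110011, weight = 5.
  m = 1100 → c = 001001101, weight = 4.
  m = 0010 → c = 101100100, weight = 4.
  m = 1010 → c = 110011010, weight = 5.
  m = 0110 → c = 111010111, weight = 7.
  m = 1110 → c = 100101001, weight = 4.
  m = 0001 → c = 010101110, weight = 5.
  m = 1001 → c = 001010000, weight = 2.
  m = 0101 → c = 000011101, weight = 4.
  m = 1101 → c = 011100011, weight = 5.
  m = 0011 → c = 111001010, weight = 5.
  m = 1011 → c = 100110100, weight = 4.
  m = 0111 → c = 101111001, weight = 6.
  m = 1111 → c = 110000111, weight = 5.
Tally weights:
  weight 0: 1 codewords.
  weight 2: 1 codewords.
  weight 4: 5 codewords.
  weight 5: 6 codewords.
  weight 6: 1 codewords.
  weight 7: 2 codewords.
Minimum distance d = smallest w > 0 with A_w > 0 = 2.
Sanity: Σ A_w = 16 = 2^4 = 16 ✓.


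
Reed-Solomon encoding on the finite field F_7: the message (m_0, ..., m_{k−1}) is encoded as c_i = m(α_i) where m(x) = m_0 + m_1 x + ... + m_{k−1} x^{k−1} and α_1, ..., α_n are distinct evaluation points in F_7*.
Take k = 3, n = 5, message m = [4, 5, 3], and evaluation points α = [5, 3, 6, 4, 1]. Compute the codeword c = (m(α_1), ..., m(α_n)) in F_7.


c = [6, 4, 2, 2, 5]

Message polynomial: m(x) = 4 + 5·x + 3·x^2 (mod 7).
For each evaluation point α_i, compute m(α_i) mod 7:
  α_1 = 5: Horner steps 3 → 6 → 6, so m(5) = 6.
  α_2 = 3: Horner steps 3 → 0 → 4, so m(3) = 4.
  α_3 = 6: Horner steps 3 → 2 → 2, so m(6) = 2.
  α_4 = 4: Horner steps 3 → 3 → 2, so m(4) = 2.
  α_5 = 1: Horner steps 3 → 1 → 5, so m(1) = 5.
Codeword c = [6, 4, 2, 2, 5] ∈ F_7^5.


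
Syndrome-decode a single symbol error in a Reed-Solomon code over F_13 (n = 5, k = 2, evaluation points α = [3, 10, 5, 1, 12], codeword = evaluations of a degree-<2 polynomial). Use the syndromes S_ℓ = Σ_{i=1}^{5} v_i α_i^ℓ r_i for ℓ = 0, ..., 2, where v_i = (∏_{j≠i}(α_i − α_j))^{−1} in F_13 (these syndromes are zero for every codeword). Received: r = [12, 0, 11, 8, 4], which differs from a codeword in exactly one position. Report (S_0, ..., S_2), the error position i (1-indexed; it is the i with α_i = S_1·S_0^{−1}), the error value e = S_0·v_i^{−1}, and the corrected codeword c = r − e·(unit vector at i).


S = (3, 2, 10), error at position 3, error magnitude e = 8, c = [12, 0, 3, 8, 4].

Step 1: column multipliers v_i = (∏_{j≠i}(α_i − α_j))^{−1} mod 13.
  i = 1 (α = 3): (3−10)(3−5)(3−1)(3−12) = (−7)·(−2)·2·(−9) = −252 ≡ 8, so v_1 = 8^{−1} = 5 (mod 13).
  i = 2 (α = 10): (10−3)(10−5)(10−1)(10−12) = 7·5·9·(−2) = −630 ≡ 7, so v_2 = 7^{−1} = 2 (mod 13).
  i = 3 (α = 5): (5−3)(5−10)(5−1)(5−12) = 2·(−5)·4·(−7) = 280 ≡ 7, so v_3 = 7^{−1} = 2 (mod 13).
  i = 4 (α = 1): (1−3)(1−10)(1−5)(1−12) = (−2)·(−9)·(−4)·(−11) = 792 ≡ 12, so v_4 = 12^{−1} = 12 (mod 13).
  i = 5 (α = 12): (12−3)(12−10)(12−5)(12−1) = 9·2·7·11 = 1386 ≡ 8, so v_5 = 8^{−1} = 5 (mod 13).
  v = [5, 2, 2, 12, 5].
Step 2: syndromes of r = [12, 0, 11, 8, 4] (all sums mod 13).
  S_0 = Σ v_i r_i = 5·12 + 2·0 + 2·11 + 12·8 + 5·4 = 198 ≡ 3.
  S_1 = Σ v_i α_i r_i = 5·3·12 + 2·10·0 + 2·5·11 + 12·1·8 + 5·12·4 = 626 ≡ 2.
  α_i^2 mod 13 = [9, 9, 12, 1, 1].
  S_2 = Σ v_i α_i^2 r_i = 5·9·12 + 2·9·0 + 2·12·11 + 12·1·8 + 5·1·4 = 920 ≡ 10.
  S = (3, 2, 10) ≠ 0, so r is not a codeword (an error is present).
Step 3: locate the error. For a single error e at position i, S_ℓ = v_i·e·α_i^ℓ, so α_err = S_1/S_0.
  S_0^{−1} = 3^{−1} = 9 (mod 13), so α_err = 2·9 = 18 ≡ 5 = α_3. Error position i = 3.
  Consistency check: S_2/S_1 = 10·7 = 70 ≡ 5 = α_err ✓ (single-error assumption holds).
Step 4: error magnitude e = S_0/v_3 = S_0·∏_{j≠3}(α_3 − α_j) = 3·7 = 21 ≡ 8 (mod 13).
Step 5: correct position 3: c_3 = r_3 − e = 11 − 8 ≡ 3 (mod 13). Hence c = [12, 0, 3, 8, 4].
  Check: interpolating c through the α_i gives m(x) = 6 + 2·x (degree < 2) with m(α_i) = c_i for every i, so c is indeed a codeword.


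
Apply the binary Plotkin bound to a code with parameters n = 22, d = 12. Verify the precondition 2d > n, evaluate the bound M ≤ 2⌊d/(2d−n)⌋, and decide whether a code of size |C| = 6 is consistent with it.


Plotkin bound M ≤ 12; given |C| = 6 ≤ bound (satisfied).

Check applicability: 2d = 24, n = 22.
2d − n = 2 > 0, so Plotkin applies.
Compute d/(2d−n) = 12/2 ≈ 6.0000.
⌊d/(2d−n)⌋ = 6.
Plotkin bound: M ≤ 2·6 = 12.
Given |C| = 6, check: satisfied.
This |C| is below the Plotkin bound.


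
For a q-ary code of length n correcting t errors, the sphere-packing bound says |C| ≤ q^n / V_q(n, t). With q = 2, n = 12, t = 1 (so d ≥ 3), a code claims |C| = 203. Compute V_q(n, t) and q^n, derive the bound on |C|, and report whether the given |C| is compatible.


V_q(n, t) = 13, q^n = 4096, Hamming bound = 315, |C| = 203 ≤ bound (satisfied).

Step 1: Compute V_q(n, t) = Σ_{j=0}^1 C(n, j) (q−1)^j.
  j = 0: C(12,0)·(1)^0 = 1·1 = 1.
  j = 1: C(12,1)·(1)^1 = 12·1 = 12.
  V_q(n, t) = 1 + 12 = 13.
Step 2: q^n = 2^12 = 4096.
Step 3: Hamming bound ⌊q^n / V_q(n,t)⌋ = ⌊4096/13⌋ = 315.
Step 4: Compare |C| = 203 to 315: satisfied.
The claimed |C| lies below the Hamming bound.


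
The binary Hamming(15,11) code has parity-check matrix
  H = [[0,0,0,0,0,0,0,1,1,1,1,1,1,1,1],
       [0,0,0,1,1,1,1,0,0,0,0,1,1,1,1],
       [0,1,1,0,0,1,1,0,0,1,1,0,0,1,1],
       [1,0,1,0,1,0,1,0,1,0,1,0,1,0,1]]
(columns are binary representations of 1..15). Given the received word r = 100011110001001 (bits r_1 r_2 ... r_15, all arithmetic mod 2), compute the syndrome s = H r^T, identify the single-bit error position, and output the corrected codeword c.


s = (1, 1, 1, 0)^T, error position = 14, corrected codeword c = 100011110001011

Compute s = H r^T mod 2 one row at a time:
  s_1 = 1 + 0 + 0 + 0 + 1 + 0 + 0 + 1 = 3 ≡ 1 (mod 2).
  s_2 = 0 + 1 + 1 + 1 + 1 + 0 + 0 + 1 = 5 ≡ 1 (mod 2).
  s_3 = 0 + 0 + 1 + 1 + 0 + 0 + 0 + 1 = 3 ≡ 1 (mod 2).
  s_4 = 1 + 0 + 1 + 1 + 0 + 0 + 0 + 1 = 4 ≡ 0 (mod 2).
s = (1, 1, 1, 0)^T — this equals column 14 of H (binary 1110), so error is at position 14.
Correct: flip bit 14 of r = 100011110001001 to get c = 100011110001011.


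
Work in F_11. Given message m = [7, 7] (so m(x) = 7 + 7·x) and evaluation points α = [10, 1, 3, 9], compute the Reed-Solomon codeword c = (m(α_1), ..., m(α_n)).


c = [0, 3, 6, 4]

Message polynomial: m(x) = 7 + 7·x (mod 11).
For each evaluation point α_i, compute m(α_i) mod 11:
  α_1 = 10: Horner steps 7 → 0, so m(10) = 0.
  α_2 = 1: Horner steps 7 → 3, so m(1) = 3.
  α_3 = 3: Horner steps 7 → 6, so m(3) = 6.
  α_4 = 9: Horner steps 7 → 4, so m(9) = 4.
Codeword c = [0, 3, 6, 4] ∈ F_11^4.


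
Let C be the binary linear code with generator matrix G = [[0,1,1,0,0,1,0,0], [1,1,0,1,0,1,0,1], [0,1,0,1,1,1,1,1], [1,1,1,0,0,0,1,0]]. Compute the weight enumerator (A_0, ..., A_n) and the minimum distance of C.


Weight distribution: A_0 = 1, A_2 = 1, A_3 = 4, A_4 = 3, A_5 = 4, A_6 = 3. Minimum distance d = 2.

Enumerate all 2^4 = 16 messages m ∈ F_2^4.
For each, compute codeword c = mG in F_2^8, then tally its weight.
  m = 0000 → c = 00000000, weight = 0.
  m = 1000 → c = 01100100, weight = 3.
  m = 0100 → c = 11010101, weight = 5.
  m = 1100 → c = 10110001, weight = 4.
  m = 0010 → c = 01011111, weight = 6.
  m = 1010 → c = 00111011, weight = 5.
  m = 0110 → c = 10001010, weight = 3.
  m = 1110 → c = 11101110, weight = 6.
  m = 0001 → c = 11100010, weight = 4.
  m = 1001 → c = 10000110, weight = 3.
  m = 0101 → c = 00110111, weight = 5.
  m = 1101 → c = 01010011, weight = 4.
  m = 0011 → c = 10111101, weight = 6.
  m = 1011 → c = 11011001, weight = 5.
  m = 0111 → c = 01101000, weight = 3.
  m = 1111 → c = 00001100, weight = 2.
Tally weights:
  weight 0: 1 codewords.
  weight 2: 1 codewords.
  weight 3: 4 codewords.
  weight 4: 3 codewords.
  weight 5: 4 codewords.
  weight 6: 3 codewords.
Minimum distance d = smallest w > 0 with A_w > 0 = 2.
Sanity: Σ A_w = 16 = 2^4 = 16 ✓.


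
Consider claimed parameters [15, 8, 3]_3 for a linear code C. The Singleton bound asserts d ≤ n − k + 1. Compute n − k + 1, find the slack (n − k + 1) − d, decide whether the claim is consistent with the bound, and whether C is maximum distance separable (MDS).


Singleton RHS = n − k + 1 = 8, slack = 5, bound satisfied, not MDS.

Singleton bound: d ≤ n − k + 1.
Here n = 15, k = 8, so n − k + 1 = 8.
Given d = 3, check d ≤ 8: YES.
Slack = (n − k + 1) − d = 5.
The code is NOT MDS (slack = 5 > 0).
Description: the claimed parameters are [15, 8, 3]_3; such a code would be non-MDS.


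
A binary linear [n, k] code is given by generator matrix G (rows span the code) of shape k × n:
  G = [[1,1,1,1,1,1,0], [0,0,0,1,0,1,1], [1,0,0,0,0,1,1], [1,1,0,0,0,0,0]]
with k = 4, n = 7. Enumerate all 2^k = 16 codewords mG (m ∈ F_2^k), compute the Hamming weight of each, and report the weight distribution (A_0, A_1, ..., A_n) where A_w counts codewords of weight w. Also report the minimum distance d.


Weight distribution: A_0 = 1, A_2 = 3, A_3 = 4, A_4 = 3, A_5 = 4, A_6 = 1. Minimum distance d = 2.

Enumerate all 2^4 = 16 messages m ∈ F_2^4.
For each, compute codeword c = mG in F_2^7, then tally its weight.
  m = 0000 → c = 0000000, weight = 0.
  m = 1000 → c = 1111110, weight = 6.
  m = 0100 → c = 0001011, weight = 3.
  m = 1100 → c = 1110101, weight = 5.
  m = 0010 → c = 1000011, weight = 3.
  m = 1010 → c = 0111101, weight = 5.
  m = 0110 → c = 1001000, weight = 2.
  m = 1110 → c = 0110110, weight = 4.
  m = 0001 → c = 1100000, weight = 2.
  m = 1001 → c = 0011110, weight = 4.
  m = 0101 → c = 1101011, weight = 5.
  m = 1101 → c = 0010101, weight = 3.
  m = 0011 → c = 0100011, weight = 3.
  m = 1011 → c = 1011101, weight = 5.
  m = 0111 → c = 0101000, weight = 2.
  m = 1111 → c = 1010110, weight = 4.
Tally weights:
  weight 0: 1 codewords.
  weight 2: 3 codewords.
  weight 3: 4 codewords.
  weight 4: 3 codewords.
  weight 5: 4 codewords.
  weight 6: 1 codewords.
Minimum distance d = smallest w > 0 with A_w > 0 = 2.
Sanity: Σ A_w = 16 = 2^4 = 16 ✓.


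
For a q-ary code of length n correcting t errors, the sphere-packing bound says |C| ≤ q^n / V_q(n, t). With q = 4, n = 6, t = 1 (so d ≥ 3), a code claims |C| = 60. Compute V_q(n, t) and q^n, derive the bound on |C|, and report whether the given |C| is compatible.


V_q(n, t) = 19, q^n = 4096, Hamming bound = 215, |C| = 60 ≤ bound (satisfied).

Step 1: Compute V_q(n, t) = Σ_{j=0}^1 C(n, j) (q−1)^j.
  j = 0: C(6,0)·(3)^0 = 1·1 = 1.
  j = 1: C(6,1)·(3)^1 = 6·3 = 18.
  V_q(n, t) = 1 + 18 = 19.
Step 2: q^n = 4^6 = 4096.
Step 3: Hamming bound ⌊q^n / V_q(n,t)⌋ = ⌊4096/19⌋ = 215.
Step 4: Compare |C| = 60 to 215: satisfied.
The claimed |C| lies below the Hamming bound.


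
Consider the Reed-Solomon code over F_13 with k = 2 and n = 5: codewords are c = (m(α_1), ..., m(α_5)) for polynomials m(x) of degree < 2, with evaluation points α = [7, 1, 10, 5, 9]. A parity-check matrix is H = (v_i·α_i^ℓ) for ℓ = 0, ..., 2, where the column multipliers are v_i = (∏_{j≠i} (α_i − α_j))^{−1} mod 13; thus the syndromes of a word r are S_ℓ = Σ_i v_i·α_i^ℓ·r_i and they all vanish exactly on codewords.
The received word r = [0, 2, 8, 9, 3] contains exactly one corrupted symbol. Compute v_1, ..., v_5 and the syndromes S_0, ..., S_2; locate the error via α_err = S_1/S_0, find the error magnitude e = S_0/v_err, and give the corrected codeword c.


S = (1, 7, 10), error at position 1, error magnitude e = 7, c = [6, 2, 8, 9, 3].

Step 1: column multipliers v_i = (∏_{j≠i}(α_i − α_j))^{−1} mod 13.
  i = 1 (α = 7): (7−1)(7−10)(7−5)(7−9) = 6·(−3)·2·(−2) = 72 ≡ 7, so v_1 = 7^{−1} = 2 (mod 13).
  i = 2 (α = 1): (1−7)(1−10)(1−5)(1−9) = (−6)·(−9)·(−4)·(−8) = 1728 ≡ 12, so v_2 = 12^{−1} = 12 (mod 13).
  i = 3 (α = 10): (10−7)(10−1)(10−5)(10−9) = 3·9·5·1 = 135 ≡ 5, so v_3 = 5^{−1} = 8 (mod 13).
  i = 4 (α = 5): (5−7)(5−1)(5−10)(5−9) = (−2)·4·(−5)·(−4) = −160 ≡ 9, so v_4 = 9^{−1} = 3 (mod 13).
  i = 5 (α = 9): (9−7)(9−1)(9−10)(9−5) = 2·8·(−1)·4 = −64 ≡ 1, so v_5 = 1^{−1} = 1 (mod 13).
  v = [2, 12, 8, 3, 1].
Step 2: syndromes of r = [0, 2, 8, 9, 3] (all sums mod 13).
  S_0 = Σ v_i r_i = 2·0 + 12·2 + 8·8 + 3·9 + 1·3 = 118 ≡ 1.
  S_1 = Σ v_i α_i r_i = 2·7·0 + 12·1·2 + 8·10·8 + 3·5·9 + 1·9·3 = 826 ≡ 7.
  α_i^2 mod 13 = [10, 1, 9, 12, 3].
  S_2 = Σ v_i α_i^2 r_i = 2·10·0 + 12·1·2 + 8·9·8 + 3·12·9 + 1·3·3 = 933 ≡ 10.
  S = (1, 7, 10) ≠ 0, so r is not a codeword (an error is present).
Step 3: locate the error. For a single error e at position i, S_ℓ = v_i·e·α_i^ℓ, so α_err = S_1/S_0.
  S_0^{−1} = 1^{−1} = 1 (mod 13), so α_err = 7·1 = 7 ≡ 7 = α_1. Error position i = 1.
  Consistency check: S_2/S_1 = 10·2 = 20 ≡ 7 = α_err ✓ (single-error assumption holds).
Step 4: error magnitude e = S_0/v_1 = S_0·∏_{j≠1}(α_1 − α_j) = 1·7 = 7 ≡ 7 (mod 13).
Step 5: correct position 1: c_1 = r_1 − e = 0 − 7 ≡ 6 (mod 13). Hence c = [6, 2, 8, 9, 3].
  Check: interpolating c through the α_i gives m(x) = 10 + 5·x (degree < 2) with m(α_i) = c_i for every i, so c is indeed a codeword.


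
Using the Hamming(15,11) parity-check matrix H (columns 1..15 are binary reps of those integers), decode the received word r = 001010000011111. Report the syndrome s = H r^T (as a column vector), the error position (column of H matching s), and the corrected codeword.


s = (1, 1, 0, 1)^T, error position = 13, corrected codeword c = 001010000011011

Compute s = H r^T mod 2 one row at a time:
  s_1 = 0 + 0 + 0 + 1 + 1 + 1 + 1 + 1 = 5 ≡ 1 (mod 2).
  s_2 = 0 + 1 + 0 + 0 + 1 + 1 + 1 + 1 = 5 ≡ 1 (mod 2).
  s_3 = 0 + 1 + 0 + 0 + 0 + 1 + 1 + 1 = 4 ≡ 0 (mod 2).
  s_4 = 0 + 1 + 1 + 0 + 0 + 1 + 1 + 1 = 5 ≡ 1 (mod 2).
s = (1, 1, 0, 1)^T — this equals column 13 of H (binary 1101), so error is at position 13.
Correct: flip bit 13 of r = 001010000011111 to get c = 001010000011011.


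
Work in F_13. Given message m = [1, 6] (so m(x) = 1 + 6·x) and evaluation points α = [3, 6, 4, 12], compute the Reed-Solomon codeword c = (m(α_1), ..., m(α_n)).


c = [6, 11, 12, 8]

Message polynomial: m(x) = 1 + 6·x (mod 13).
For each evaluation point α_i, compute m(α_i) mod 13:
  α_1 = 3: Horner steps 6 → 6, so m(3) = 6.
  α_2 = 6: Horner steps 6 → 11, so m(6) = 11.
  α_3 = 4: Horner steps 6 → 12, so m(4) = 12.
  α_4 = 12: Horner steps 6 → 8, so m(12) = 8.
Codeword c = [6, 11, 12, 8] ∈ F_13^4.


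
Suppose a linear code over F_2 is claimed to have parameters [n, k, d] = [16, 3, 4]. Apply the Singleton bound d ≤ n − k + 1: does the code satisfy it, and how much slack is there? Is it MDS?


Singleton RHS = n − k + 1 = 14, slack = 10, bound satisfied, not MDS.

Singleton bound: d ≤ n − k + 1.
Here n = 16, k = 3, so n − k + 1 = 14.
Given d = 4, check d ≤ 14: YES.
Slack = (n − k + 1) − d = 10.
The code is NOT MDS (slack = 10 > 0).
Description: the claimed parameters are [16, 3, 4]_2; such a code would be non-MDS.


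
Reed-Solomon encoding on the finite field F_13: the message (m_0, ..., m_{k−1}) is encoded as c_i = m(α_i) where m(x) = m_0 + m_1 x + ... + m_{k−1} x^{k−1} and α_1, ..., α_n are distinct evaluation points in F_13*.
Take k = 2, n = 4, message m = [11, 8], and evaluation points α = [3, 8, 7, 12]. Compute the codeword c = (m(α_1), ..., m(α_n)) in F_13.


c = [9, 10, 2, 3]

Message polynomial: m(x) = 11 + 8·x (mod 13).
For each evaluation point α_i, compute m(α_i) mod 13:
  α_1 = 3: Horner steps 8 → 9, so m(3) = 9.
  α_2 = 8: Horner steps 8 → 10, so m(8) = 10.
  α_3 = 7: Horner steps 8 → 2, so m(7) = 2.
  α_4 = 12: Horner steps 8 → 3, so m(12) = 3.
Codeword c = [9, 10, 2, 3] ∈ F_13^4.


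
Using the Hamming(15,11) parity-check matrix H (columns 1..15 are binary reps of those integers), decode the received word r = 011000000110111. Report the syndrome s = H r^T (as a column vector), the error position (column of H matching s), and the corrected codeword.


s = (1, 1, 0, 0)^T, error position = 12, corrected codeword c = 011000000111111

Compute s = H r^T mod 2 one row at a time:
  s_1 = 0 + 0 + 1 + 1 + 0 + 1 + 1 + 1 = 5 ≡ 1 (mod 2).
  s_2 = 0 + 0 + 0 + 0 + 0 + 1 + 1 + 1 = 3 ≡ 1 (mod 2).
  s_3 = 1 + 1 + 0 + 0 + 1 + 1 + 1 + 1 = 6 ≡ 0 (mod 2).
  s_4 = 0 + 1 + 0 + 0 + 0 + 1 + 1 + 1 = 4 ≡ 0 (mod 2).
s = (1, 1, 0, 0)^T — this equals column 12 of H (binary 1100), so error is at position 12.
Correct: flip bit 12 of r = 011000000110111 to get c = 011000000111111.


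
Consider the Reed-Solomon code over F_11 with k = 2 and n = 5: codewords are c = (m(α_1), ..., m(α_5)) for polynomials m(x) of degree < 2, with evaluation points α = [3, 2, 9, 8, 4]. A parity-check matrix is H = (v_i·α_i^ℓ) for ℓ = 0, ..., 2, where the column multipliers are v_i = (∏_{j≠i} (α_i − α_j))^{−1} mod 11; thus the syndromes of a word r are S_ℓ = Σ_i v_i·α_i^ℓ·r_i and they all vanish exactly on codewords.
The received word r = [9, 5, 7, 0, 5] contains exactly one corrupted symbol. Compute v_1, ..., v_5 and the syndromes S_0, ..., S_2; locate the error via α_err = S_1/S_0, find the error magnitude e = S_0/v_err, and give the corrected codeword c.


S = (2, 4, 8), error at position 2, error magnitude e = 3, c = [9, 2, 7, 0, 5].

Step 1: column multipliers v_i = (∏_{j≠i}(α_i − α_j))^{−1} mod 11.
  i = 1 (α = 3): (3−2)(3−9)(3−8)(3−4) = 1·(−6)·(−5)·(−1) = −30 ≡ 3, so v_1 = 3^{−1} = 4 (mod 11).
  i = 2 (α = 2): (2−3)(2−9)(2−8)(2−4) = (−1)·(−7)·(−6)·(−2) = 84 ≡ 7, so v_2 = 7^{−1} = 8 (mod 11).
  i = 3 (α = 9): (9−3)(9−2)(9−8)(9−4) = 6·7·1·5 = 210 ≡ 1, so v_3 = 1^{−1} = 1 (mod 11).
  i = 4 (α = 8): (8−3)(8−2)(8−9)(8−4) = 5·6·(−1)·4 = −120 ≡ 1, so v_4 = 1^{−1} = 1 (mod 11).
  i = 5 (α = 4): (4−3)(4−2)(4−9)(4−8) = 1·2·(−5)·(−4) = 40 ≡ 7, so v_5 = 7^{−1} = 8 (mod 11).
  v = [4, 8, 1, 1, 8].
Step 2: syndromes of r = [9, 5, 7, 0, 5] (all sums mod 11).
  S_0 = Σ v_i r_i = 4·9 + 8·5 + 1·7 + 1·0 + 8·5 = 123 ≡ 2.
  S_1 = Σ v_i α_i r_i = 4·3·9 + 8·2·5 + 1·9·7 + 1·8·0 + 8·4·5 = 411 ≡ 4.
  α_i^2 mod 11 = [9, 4, 4, 9, 5].
  S_2 = Σ v_i α_i^2 r_i = 4·9·9 + 8·4·5 + 1·4·7 + 1·9·0 + 8·5·5 = 712 ≡ 8.
  S = (2, 4, 8) ≠ 0, so r is not a codeword (an error is present).
Step 3: locate the error. For a single error e at position i, S_ℓ = v_i·e·α_i^ℓ, so α_err = S_1/S_0.
  S_0^{−1} = 2^{−1} = 6 (mod 11), so α_err = 4·6 = 24 ≡ 2 = α_2. Error position i = 2.
  Consistency check: S_2/S_1 = 8·3 = 24 ≡ 2 = α_err ✓ (single-error assumption holds).
Step 4: error magnitude e = S_0/v_2 = S_0·∏_{j≠2}(α_2 − α_j) = 2·7 = 14 ≡ 3 (mod 11).
Step 5: correct position 2: c_2 = r_2 − e = 5 − 3 ≡ 2 (mod 11). Hence c = [9, 2, 7, 0, 5].
  Check: interpolating c through the α_i gives m(x) = 10 + 7·x (degree < 2) with m(α_i) = c_i for every i, so c is indeed a codeword.


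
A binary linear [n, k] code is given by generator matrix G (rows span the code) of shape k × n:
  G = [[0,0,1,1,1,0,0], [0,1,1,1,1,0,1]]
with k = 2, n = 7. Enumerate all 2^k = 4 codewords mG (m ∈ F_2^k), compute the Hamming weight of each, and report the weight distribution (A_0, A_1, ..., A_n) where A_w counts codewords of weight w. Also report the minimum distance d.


Weight distribution: A_0 = 1, A_2 = 1, A_3 = 1, A_5 = 1. Minimum distance d = 2.

Enumerate all 2^2 = 4 messages m ∈ F_2^2.
For each, compute codeword c = mG in F_2^7, then tally its weight.
  m = 00 → c = 0000000, weight = 0.
  m = 10 → c = 0011100, weight = 3.
  m = 01 → c = 0111101, weight = 5.
  m = 11 → c = 0100001, weight = 2.
Tally weights:
  weight 0: 1 codewords.
  weight 2: 1 codewords.
  weight 3: 1 codewords.
  weight 5: 1 codewords.
Minimum distance d = smallest w > 0 with A_w > 0 = 2.
Sanity: Σ A_w = 4 = 2^2 = 4 ✓.


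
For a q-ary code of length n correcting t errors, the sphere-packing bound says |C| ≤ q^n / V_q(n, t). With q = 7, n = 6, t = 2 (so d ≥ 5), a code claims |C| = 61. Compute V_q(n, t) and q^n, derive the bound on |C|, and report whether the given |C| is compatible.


V_q(n, t) = 577, q^n = 117649, Hamming bound = 203, |C| = 61 ≤ bound (satisfied).

Step 1: Compute V_q(n, t) = Σ_{j=0}^2 C(n, j) (q−1)^j.
  j = 0: C(6,0)·(6)^0 = 1·1 = 1.
  j = 1: C(6,1)·(6)^1 = 6·6 = 36.
  j = 2: C(6,2)·(6)^2 = 15·36 = 540.
  V_q(n, t) = 1 + 36 + 540 = 577.
Step 2: q^n = 7^6 = 117649.
Step 3: Hamming bound ⌊q^n / V_q(n,t)⌋ = ⌊117649/577⌋ = 203.
Step 4: Compare |C| = 61 to 203: satisfied.
The claimed |C| lies below the Hamming bound.


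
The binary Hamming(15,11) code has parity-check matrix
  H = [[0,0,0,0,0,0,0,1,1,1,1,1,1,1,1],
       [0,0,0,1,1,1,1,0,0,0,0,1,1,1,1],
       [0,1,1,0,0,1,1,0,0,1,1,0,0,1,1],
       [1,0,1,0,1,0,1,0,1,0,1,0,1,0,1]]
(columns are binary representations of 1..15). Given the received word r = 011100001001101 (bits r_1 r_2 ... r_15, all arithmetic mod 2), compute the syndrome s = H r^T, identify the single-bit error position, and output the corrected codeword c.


s = (0, 0, 1, 0)^T, error position = 2, corrected codeword c = 001100001001101

Compute s = H r^T mod 2 one row at a time:
  s_1 = 0 + 1 + 0 + 0 + 1 + 1 + 0 + 1 = 4 ≡ 0 (mod 2).
  s_2 = 1 + 0 + 0 + 0 + 1 + 1 + 0 + 1 = 4 ≡ 0 (mod 2).
  s_3 = 1 + 1 + 0 + 0 + 0 + 0 + 0 + 1 = 3 ≡ 1 (mod 2).
  s_4 = 0 + 1 + 0 + 0 + 1 + 0 + 1 + 1 = 4 ≡ 0 (mod 2).
s = (0, 0, 1, 0)^T — this equals column 2 of H (binary 0010), so error is at position 2.
Correct: flip bit 2 of r = 011100001001101 to get c = 001100001001101.


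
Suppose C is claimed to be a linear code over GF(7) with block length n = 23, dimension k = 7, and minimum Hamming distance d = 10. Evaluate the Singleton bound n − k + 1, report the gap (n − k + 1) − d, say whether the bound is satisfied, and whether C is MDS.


Singleton RHS = n − k + 1 = 17, slack = 7, bound satisfied, not MDS.

Singleton bound: d ≤ n − k + 1.
Here n = 23, k = 7, so n − k + 1 = 17.
Given d = 10, check d ≤ 17: YES.
Slack = (n − k + 1) − d = 7.
The code is NOT MDS (slack = 7 > 0).
Description: the claimed parameters are [23, 7, 10]_7; such a code would be non-MDS.


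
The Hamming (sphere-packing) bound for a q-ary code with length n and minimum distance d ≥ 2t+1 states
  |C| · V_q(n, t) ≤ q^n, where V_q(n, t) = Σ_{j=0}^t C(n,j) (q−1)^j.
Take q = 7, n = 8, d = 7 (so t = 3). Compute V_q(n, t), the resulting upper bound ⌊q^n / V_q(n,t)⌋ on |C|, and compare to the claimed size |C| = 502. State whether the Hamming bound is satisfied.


V_q(n, t) = 13153, q^n = 5764801, Hamming bound = 438, |C| = 502 > bound (violated).

Step 1: Compute V_q(n, t) = Σ_{j=0}^3 C(n, j) (q−1)^j.
  j = 0: C(8,0)·(6)^0 = 1·1 = 1.
  j = 1: C(8,1)·(6)^1 = 8·6 = 48.
  j = 2: C(8,2)·(6)^2 = 28·36 = 1008.
  j = 3: C(8,3)·(6)^3 = 56·216 = 12096.
  V_q(n, t) = 1 + 48 + 1008 + 12096 = 13153.
Step 2: q^n = 7^8 = 5764801.
Step 3: Hamming bound ⌊q^n / V_q(n,t)⌋ = ⌊5764801/13153⌋ = 438.
Step 4: Compare |C| = 502 to 438: violated.
The claimed |C| lies above the Hamming bound, so no 7-ary code of length 8 with d ≥ 7 can have 502 codewords.


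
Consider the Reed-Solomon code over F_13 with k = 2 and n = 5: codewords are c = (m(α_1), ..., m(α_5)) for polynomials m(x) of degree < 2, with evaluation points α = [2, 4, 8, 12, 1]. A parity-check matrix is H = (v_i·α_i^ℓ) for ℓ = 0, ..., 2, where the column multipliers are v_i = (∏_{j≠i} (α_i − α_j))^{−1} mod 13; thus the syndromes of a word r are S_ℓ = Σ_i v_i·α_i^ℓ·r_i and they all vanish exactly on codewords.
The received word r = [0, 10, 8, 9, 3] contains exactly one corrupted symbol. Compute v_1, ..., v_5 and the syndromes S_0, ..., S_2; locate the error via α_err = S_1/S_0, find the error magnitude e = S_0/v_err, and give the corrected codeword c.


S = (12, 9, 10), error at position 2, error magnitude e = 3, c = [0, 7, 8, 9, 3].

Step 1: column multipliers v_i = (∏_{j≠i}(α_i − α_j))^{−1} mod 13.
  i = 1 (α = 2): (2−4)(2−8)(2−12)(2−1) = (−2)·(−6)·(−10)·1 = −120 ≡ 10, so v_1 = 10^{−1} = 4 (mod 13).
  i = 2 (α = 4): (4−2)(4−8)(4−12)(4−1) = 2·(−4)·(−8)·3 = 192 ≡ 10, so v_2 = 10^{−1} = 4 (mod 13).
  i = 3 (α = 8): (8−2)(8−4)(8−12)(8−1) = 6·4·(−4)·7 = −672 ≡ 4, so v_3 = 4^{−1} = 10 (mod 13).
  i = 4 (α = 12): (12−2)(12−4)(12−8)(12−1) = 10·8·4·11 = 3520 ≡ 10, so v_4 = 10^{−1} = 4 (mod 13).
  i = 5 (α = 1): (1−2)(1−4)(1−8)(1−12) = (−1)·(−3)·(−7)·(−11) = 231 ≡ 10, so v_5 = 10^{−1} = 4 (mod 13).
  v = [4, 4, 10, 4, 4].
Step 2: syndromes of r = [0, 10, 8, 9, 3] (all sums mod 13).
  S_0 = Σ v_i r_i = 4·0 + 4·10 + 10·8 + 4·9 + 4·3 = 168 ≡ 12.
  S_1 = Σ v_i α_i r_i = 4·2·0 + 4·4·10 + 10·8·8 + 4·12·9 + 4·1·3 = 1244 ≡ 9.
  α_i^2 mod 13 = [4, 3, 12, 1, 1].
  S_2 = Σ v_i α_i^2 r_i = 4·4·0 + 4·3·10 + 10·12·8 + 4·1·9 + 4·1·3 = 1128 ≡ 10.
  S = (12, 9, 10) ≠ 0, so r is not a codeword (an error is present).
Step 3: locate the error. For a single error e at position i, S_ℓ = v_i·e·α_i^ℓ, so α_err = S_1/S_0.
  S_0^{−1} = 12^{−1} = 12 (mod 13), so α_err = 9·12 = 108 ≡ 4 = α_2. Error position i = 2.
  Consistency check: S_2/S_1 = 10·3 = 30 ≡ 4 = α_err ✓ (single-error assumption holds).
Step 4: error magnitude e = S_0/v_2 = S_0·∏_{j≠2}(α_2 − α_j) = 12·10 = 120 ≡ 3 (mod 13).
Step 5: correct position 2: c_2 = r_2 − e = 10 − 3 ≡ 7 (mod 13). Hence c = [0, 7, 8, 9, 3].
  Check: interpolating c through the α_i gives m(x) = 6 + 10·x (degree < 2) with m(α_i) = c_i for every i, so c is indeed a codeword.


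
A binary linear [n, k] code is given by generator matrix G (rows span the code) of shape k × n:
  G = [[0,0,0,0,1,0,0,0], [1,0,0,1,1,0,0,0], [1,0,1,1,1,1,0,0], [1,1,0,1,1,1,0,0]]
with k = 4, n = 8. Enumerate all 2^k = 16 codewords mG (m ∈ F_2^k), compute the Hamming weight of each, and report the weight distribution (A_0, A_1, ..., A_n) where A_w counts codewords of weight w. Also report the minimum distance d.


Weight distribution: A_0 = 1, A_1 = 1, A_2 = 4, A_3 = 4, A_4 = 3, A_5 = 3. Minimum distance d = 1.

Enumerate all 2^4 = 16 messages m ∈ F_2^4.
For each, compute codeword c = mG in F_2^8, then tally its weight.
  m = 0000 → c = 00000000, weight = 0.
  m = 1000 → c = 00001000, weight = 1.
  m = 0100 → c = 10011000, weight = 3.
  m = 1100 → c = 10010000, weight = 2.
  m = 0010 → c = 10111100, weight = 5.
  m = 1010 → c = 10110100, weight = 4.
  m = 0110 → c = 00100100, weight = 2.
  m = 1110 → c = 00101100, weight = 3.
  m = 0001 → c = 11011100, weight = 5.
  m = 1001 → c = 11010100, weight = 4.
  m = 0101 → c = 01000100, weight = 2.
  m = 1101 → c = 01001100, weight = 3.
  m = 0011 → c = 01100000, weight = 2.
  m = 1011 → c = 01101000, weight = 3.
  m = 0111 → c = 11111000, weight = 5.
  m = 1111 → c = 11110000, weight = 4.
Tally weights:
  weight 0: 1 codewords.
  weight 1: 1 codewords.
  weight 2: 4 codewords.
  weight 3: 4 codewords.
  weight 4: 3 codewords.
  weight 5: 3 codewords.
Minimum distance d = smallest w > 0 with A_w > 0 = 1.
Sanity: Σ A_w = 16 = 2^4 = 16 ✓.


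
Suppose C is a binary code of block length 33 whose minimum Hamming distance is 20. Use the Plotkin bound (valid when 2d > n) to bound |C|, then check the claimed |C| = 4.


Plotkin bound M ≤ 4; given |C| = 4 ≤ bound (satisfied).

Check applicability: 2d = 40, n = 33.
2d − n = 7 > 0, so Plotkin applies.
Compute d/(2d−n) = 20/7 ≈ 2.8571.
⌊d/(2d−n)⌋ = 2.
Plotkin bound: M ≤ 2·2 = 4.
Given |C| = 4, check: satisfied.
This |C| is at the Plotkin bound.


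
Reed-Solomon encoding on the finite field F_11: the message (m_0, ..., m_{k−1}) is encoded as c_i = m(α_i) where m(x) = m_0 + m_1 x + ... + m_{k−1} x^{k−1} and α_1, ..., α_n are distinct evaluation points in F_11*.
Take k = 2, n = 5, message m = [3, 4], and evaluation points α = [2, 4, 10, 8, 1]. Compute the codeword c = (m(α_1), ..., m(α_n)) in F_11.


c = [0, 8, 10, 2, 7]

Message polynomial: m(x) = 3 + 4·x (mod 11).
For each evaluation point α_i, compute m(α_i) mod 11:
  α_1 = 2: Horner steps 4 → 0, so m(2) = 0.
  α_2 = 4: Horner steps 4 → 8, so m(4) = 8.
  α_3 = 10: Horner steps 4 → 10, so m(10) = 10.
  α_4 = 8: Horner steps 4 → 2, so m(8) = 2.
  α_5 = 1: Horner steps 4 → 7, so m(1) = 7.
Codeword c = [0, 8, 10, 2, 7] ∈ F_11^5.


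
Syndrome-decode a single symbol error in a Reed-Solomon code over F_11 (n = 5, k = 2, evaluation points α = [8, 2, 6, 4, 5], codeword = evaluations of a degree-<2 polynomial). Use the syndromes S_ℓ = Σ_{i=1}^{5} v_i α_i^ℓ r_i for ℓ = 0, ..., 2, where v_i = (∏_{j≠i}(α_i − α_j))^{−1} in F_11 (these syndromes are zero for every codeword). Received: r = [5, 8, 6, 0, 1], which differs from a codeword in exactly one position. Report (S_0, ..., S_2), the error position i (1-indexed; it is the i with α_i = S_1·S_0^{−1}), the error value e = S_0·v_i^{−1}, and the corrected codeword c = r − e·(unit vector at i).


S = (8, 10, 7), error at position 4, error magnitude e = 4, c = [5, 8, 6, 7, 1].

Step 1: column multipliers v_i = (∏_{j≠i}(α_i − α_j))^{−1} mod 11.
  i = 1 (α = 8): (8−2)(8−6)(8−4)(8−5) = 6·2·4·3 = 144 ≡ 1, so v_1 = 1^{−1} = 1 (mod 11).
  i = 2 (α = 2): (2−8)(2−6)(2−4)(2−5) = (−6)·(−4)·(−2)·(−3) = 144 ≡ 1, so v_2 = 1^{−1} = 1 (mod 11).
  i = 3 (α = 6): (6−8)(6−2)(6−4)(6−5) = (−2)·4·2·1 = −16 ≡ 6, so v_3 = 6^{−1} = 2 (mod 11).
  i = 4 (α = 4): (4−8)(4−2)(4−6)(4−5) = (−4)·2·(−2)·(−1) = −16 ≡ 6, so v_4 = 6^{−1} = 2 (mod 11).
  i = 5 (α = 5): (5−8)(5−2)(5−6)(5−4) = (−3)·3·(−1)·1 = 9 ≡ 9, so v_5 = 9^{−1} = 5 (mod 11).
  v = [1, 1, 2, 2, 5].
Step 2: syndromes of r = [5, 8, 6, 0, 1] (all sums mod 11).
  S_0 = Σ v_i r_i = 1·5 + 1·8 + 2·6 + 2·0 + 5·1 = 30 ≡ 8.
  S_1 = Σ v_i α_i r_i = 1·8·5 + 1·2·8 + 2·6·6 + 2·4·0 + 5·5·1 = 153 ≡ 10.
  α_i^2 mod 11 = [9, 4, 3, 5, 3].
  S_2 = Σ v_i α_i^2 r_i = 1·9·5 + 1·4·8 + 2·3·6 + 2·5·0 + 5·3·1 = 128 ≡ 7.
  S = (8, 10, 7) ≠ 0, so r is not a codeword (an error is present).
Step 3: locate the error. For a single error e at position i, S_ℓ = v_i·e·α_i^ℓ, so α_err = S_1/S_0.
  S_0^{−1} = 8^{−1} = 7 (mod 11), so α_err = 10·7 = 70 ≡ 4 = α_4. Error position i = 4.
  Consistency check: S_2/S_1 = 7·10 = 70 ≡ 4 = α_err ✓ (single-error assumption holds).
Step 4: error magnitude e = S_0/v_4 = S_0·∏_{j≠4}(α_4 − α_j) = 8·6 = 48 ≡ 4 (mod 11).
Step 5: correct position 4: c_4 = r_4 − e = 0 − 4 ≡ 7 (mod 11). Hence c = [5, 8, 6, 7, 1].
  Check: interpolating c through the α_i gives m(x) = 9 + 5·x (degree < 2) with m(α_i) = c_i for every i, so c is indeed a codeword.


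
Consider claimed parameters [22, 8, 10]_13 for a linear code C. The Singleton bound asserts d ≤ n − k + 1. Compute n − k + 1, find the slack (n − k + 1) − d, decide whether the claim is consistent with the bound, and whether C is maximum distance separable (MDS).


Singleton RHS = n − k + 1 = 15, slack = 5, bound satisfied, not MDS.

Singleton bound: d ≤ n − k + 1.
Here n = 22, k = 8, so n − k + 1 = 15.
Given d = 10, check d ≤ 15: YES.
Slack = (n − k + 1) − d = 5.
The code is NOT MDS (slack = 5 > 0).
Description: the claimed parameters are [22, 8, 10]_13; such a code would be non-MDS.


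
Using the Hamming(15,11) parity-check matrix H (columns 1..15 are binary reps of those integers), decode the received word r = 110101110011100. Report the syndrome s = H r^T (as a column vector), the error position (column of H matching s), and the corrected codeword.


s = (0, 1, 0, 0)^T, error position = 4, corrected codeword c = 110001110011100

Compute s = H r^T mod 2 one row at a time:
  s_1 = 1 + 0 + 0 + 1 + 1 + 1 + 0 + 0 = 4 ≡ 0 (mod 2).
  s_2 = 1 + 0 + 1 + 1 + 1 + 1 + 0 + 0 = 5 ≡ 1 (mod 2).
  s_3 = 1 + 0 + 1 + 1 + 0 + 1 + 0 + 0 = 4 ≡ 0 (mod 2).
  s_4 = 1 + 0 + 0 + 1 + 0 + 1 + 1 + 0 = 4 ≡ 0 (mod 2).
s = (0, 1, 0, 0)^T — this equals column 4 of H (binary 0100), so error is at position 4.
Correct: flip bit 4 of r = 110101110011100 to get c = 110001110011100.


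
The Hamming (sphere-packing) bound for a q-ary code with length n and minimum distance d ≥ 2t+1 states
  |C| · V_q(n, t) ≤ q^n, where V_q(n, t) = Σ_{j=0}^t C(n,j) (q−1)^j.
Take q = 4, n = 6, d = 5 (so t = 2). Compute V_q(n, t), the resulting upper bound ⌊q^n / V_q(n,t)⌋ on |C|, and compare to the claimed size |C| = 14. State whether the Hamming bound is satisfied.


V_q(n, t) = 154, q^n = 4096, Hamming bound = 26, |C| = 14 ≤ bound (satisfied).

Step 1: Compute V_q(n, t) = Σ_{j=0}^2 C(n, j) (q−1)^j.
  j = 0: C(6,0)·(3)^0 = 1·1 = 1.
  j = 1: C(6,1)·(3)^1 = 6·3 = 18.
  j = 2: C(6,2)·(3)^2 = 15·9 = 135.
  V_q(n, t) = 1 + 18 + 135 = 154.
Step 2: q^n = 4^6 = 4096.
Step 3: Hamming bound ⌊q^n / V_q(n,t)⌋ = ⌊4096/154⌋ = 26.
Step 4: Compare |C| = 14 to 26: satisfied.
The claimed |C| lies below the Hamming bound.


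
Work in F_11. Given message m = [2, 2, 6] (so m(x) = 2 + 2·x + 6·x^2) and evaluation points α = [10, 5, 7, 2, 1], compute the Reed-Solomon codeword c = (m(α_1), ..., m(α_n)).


c = [6, 8, 2, 8, 10]

Message polynomial: m(x) = 2 + 2·x + 6·x^2 (mod 11).
For each evaluation point α_i, compute m(α_i) mod 11:
  α_1 = 10: Horner steps 6 → 7 → 6, so m(10) = 6.
  α_2 = 5: Horner steps 6 → 10 → 8, so m(5) = 8.
  α_3 = 7: Horner steps 6 → 0 → 2, so m(7) = 2.
  α_4 = 2: Horner steps 6 → 3 → 8, so m(2) = 8.
  α_5 = 1: Horner steps 6 → 8 → 10, so m(1) = 10.
Codeword c = [6, 8, 2, 8, 10] ∈ F_11^5.


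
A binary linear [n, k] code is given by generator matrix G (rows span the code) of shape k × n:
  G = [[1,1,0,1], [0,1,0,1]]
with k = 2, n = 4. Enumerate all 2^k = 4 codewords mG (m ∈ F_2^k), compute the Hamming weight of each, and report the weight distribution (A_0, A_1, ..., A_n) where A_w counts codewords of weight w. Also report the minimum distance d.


Weight distribution: A_0 = 1, A_1 = 1, A_2 = 1, A_3 = 1. Minimum distance d = 1.

Enumerate all 2^2 = 4 messages m ∈ F_2^2.
For each, compute codeword c = mG in F_2^4, then tally its weight.
  m = 00 → c = 0000, weight = 0.
  m = 10 → c = 1101, weight = 3.
  m = 01 → c = 0101, weight = 2.
  m = 11 → c = 1000, weight = 1.
Tally weights:
  weight 0: 1 codewords.
  weight 1: 1 codewords.
  weight 2: 1 codewords.
  weight 3: 1 codewords.
Minimum distance d = smallest w > 0 with A_w > 0 = 1.
Sanity: Σ A_w = 4 = 2^2 = 4 ✓.
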